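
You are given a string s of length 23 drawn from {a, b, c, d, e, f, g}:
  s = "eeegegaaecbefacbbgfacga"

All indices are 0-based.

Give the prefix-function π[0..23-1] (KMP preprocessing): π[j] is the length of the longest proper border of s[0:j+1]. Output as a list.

[0, 1, 2, 0, 1, 0, 0, 0, 1, 0, 0, 1, 0, 0, 0, 0, 0, 0, 0, 0, 0, 0, 0]

π[0] = 0
j=1 s[j]='e': π[1]=1 (border 'e')
j=2 s[j]='e': π[2]=2 (border 'ee')
j=3 s[j]='g': k: 2→1→0; π[3]=0 (border '')
j=4 s[j]='e': π[4]=1 (border 'e')
j=5 s[j]='g': k: 1→0; π[5]=0 (border '')
j=6 s[j]='a': π[6]=0 (border '')
j=7 s[j]='a': π[7]=0 (border '')
j=8 s[j]='e': π[8]=1 (border 'e')
j=9 s[j]='c': k: 1→0; π[9]=0 (border '')
j=10 s[j]='b': π[10]=0 (border '')
j=11 s[j]='e': π[11]=1 (border 'e')
j=12 s[j]='f': k: 1→0; π[12]=0 (border '')
j=13 s[j]='a': π[13]=0 (border '')
j=14 s[j]='c': π[14]=0 (border '')
j=15 s[j]='b': π[15]=0 (border '')
j=16 s[j]='b': π[16]=0 (border '')
j=17 s[j]='g': π[17]=0 (border '')
j=18 s[j]='f': π[18]=0 (border '')
j=19 s[j]='a': π[19]=0 (border '')
j=20 s[j]='c': π[20]=0 (border '')
j=21 s[j]='g': π[21]=0 (border '')
j=22 s[j]='a': π[22]=0 (border '')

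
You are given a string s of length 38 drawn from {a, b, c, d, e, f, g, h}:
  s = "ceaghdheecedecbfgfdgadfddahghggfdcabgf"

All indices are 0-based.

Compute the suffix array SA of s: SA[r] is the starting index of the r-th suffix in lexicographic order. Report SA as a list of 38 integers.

rank→(start, suffix):
  0 → (34, 'abgf')
  1 → (20, 'adfddahghggfdcabgf')
  2 → (2, 'aghdheecedecbfgfdgadfddahghggfdcabgf')
  3 → (25, 'ahghggfdcabgf')
  4 → (14, 'bfgfdgadfddahghggfdcabgf')
  5 → (35, 'bgf')
  6 → (33, 'cabgf')
  7 → (13, 'cbfgfdgadfddahghggfdcabgf')
  8 → (0, 'ceaghdheecedecbfgfdgadfddahghggfdcabgf')
  9 → (9, 'cedecbfgfdgadfddahghggfdcabgf')
  10 → (24, 'dahghggfdcabgf')
  11 → (32, 'dcabgf')
  12 → (23, 'ddahghggfdcabgf')
  13 → (11, 'decbfgfdgadfddahghggfdcabgf')
  14 → (21, 'dfddahghggfdcabgf')
  15 → (18, 'dgadfddahghggfdcabgf')
  16 → (5, 'dheecedecbfgfdgadfddahghggfdcabgf')
  17 → (1, 'eaghdheecedecbfgfdgadfddahghggfdcabgf')
  18 → (12, 'ecbfgfdgadfddahghggfdcabgf')
  19 → (8, 'ecedecbfgfdgadfddahghggfdcabgf')
  20 → (10, 'edecbfgfdgadfddahghggfdcabgf')
  21 → (7, 'eecedecbfgfdgadfddahghggfdcabgf')
  22 → (37, 'f')
  23 → (31, 'fdcabgf')
  24 → (22, 'fddahghggfdcabgf')
  25 → (17, 'fdgadfddahghggfdcabgf')
  26 → (15, 'fgfdgadfddahghggfdcabgf')
  27 → (19, 'gadfddahghggfdcabgf')
  28 → (36, 'gf')
  29 → (30, 'gfdcabgf')
  30 → (16, 'gfdgadfddahghggfdcabgf')
  31 → (29, 'ggfdcabgf')
  32 → (3, 'ghdheecedecbfgfdgadfddahghggfdcabgf')
  33 → (27, 'ghggfdcabgf')
  34 → (4, 'hdheecedecbfgfdgadfddahghggfdcabgf')
  35 → (6, 'heecedecbfgfdgadfddahghggfdcabgf')
  36 → (28, 'hggfdcabgf')
  37 → (26, 'hghggfdcabgf')

[34, 20, 2, 25, 14, 35, 33, 13, 0, 9, 24, 32, 23, 11, 21, 18, 5, 1, 12, 8, 10, 7, 37, 31, 22, 17, 15, 19, 36, 30, 16, 29, 3, 27, 4, 6, 28, 26]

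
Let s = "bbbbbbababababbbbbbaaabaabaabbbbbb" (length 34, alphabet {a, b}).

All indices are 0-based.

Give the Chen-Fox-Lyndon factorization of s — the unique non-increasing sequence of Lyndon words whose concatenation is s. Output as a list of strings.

["b", "b", "b", "b", "b", "b", "ababababbbbbb", "aaabaabaabbbbbb"]

emit factor 1: 'b' (i=0, period=1)
emit factor 2: 'b' (i=1, period=1)
emit factor 3: 'b' (i=2, period=1)
emit factor 4: 'b' (i=3, period=1)
emit factor 5: 'b' (i=4, period=1)
emit factor 6: 'b' (i=5, period=1)
emit factor 7: 'ababababbbbbb' (i=6, period=13)
emit factor 8: 'aaabaabaabbbbbb' (i=19, period=15)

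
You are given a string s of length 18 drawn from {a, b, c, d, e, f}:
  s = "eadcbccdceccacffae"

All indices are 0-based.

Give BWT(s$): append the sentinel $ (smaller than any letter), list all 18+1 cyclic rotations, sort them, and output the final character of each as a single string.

ecefccdebcdaaca$cfc

rank  rotation             last
    0  $eadcbccdceccacffae  e
    1  acffae$eadcbccdcecc  c
    2  adcbccdceccacffae$e  e
    3  ae$eadcbccdceccacff  f
    4  bccdceccacffae$eadc  c
    5  cacffae$eadcbccdcec  c
    6  cbccdceccacffae$ead  d
    7  ccacffae$eadcbccdce  e
    8  ccdceccacffae$eadcb  b
    9  cdceccacffae$eadcbc  c
   10  ceccacffae$eadcbccd  d
   11  cffae$eadcbccdcecca  a
   12  dcbccdceccacffae$ea  a
   13  dceccacffae$eadcbcc  c
   14  e$eadcbccdceccacffa  a
   15  eadcbccdceccacffae$  $
   16  eccacffae$eadcbccdc  c
   17  fae$eadcbccdceccacf  f
   18  ffae$eadcbccdceccac  c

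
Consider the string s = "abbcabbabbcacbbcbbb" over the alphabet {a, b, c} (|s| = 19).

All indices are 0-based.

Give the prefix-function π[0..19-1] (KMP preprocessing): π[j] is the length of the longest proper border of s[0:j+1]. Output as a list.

π[0] = 0
j=1 s[j]='b': π[1]=0 (border '')
j=2 s[j]='b': π[2]=0 (border '')
j=3 s[j]='c': π[3]=0 (border '')
j=4 s[j]='a': π[4]=1 (border 'a')
j=5 s[j]='b': π[5]=2 (border 'ab')
j=6 s[j]='b': π[6]=3 (border 'abb')
j=7 s[j]='a': k: 3→0; π[7]=1 (border 'a')
j=8 s[j]='b': π[8]=2 (border 'ab')
j=9 s[j]='b': π[9]=3 (border 'abb')
j=10 s[j]='c': π[10]=4 (border 'abbc')
j=11 s[j]='a': π[11]=5 (border 'abbca')
j=12 s[j]='c': k: 5→1→0; π[12]=0 (border '')
j=13 s[j]='b': π[13]=0 (border '')
j=14 s[j]='b': π[14]=0 (border '')
j=15 s[j]='c': π[15]=0 (border '')
j=16 s[j]='b': π[16]=0 (border '')
j=17 s[j]='b': π[17]=0 (border '')
j=18 s[j]='b': π[18]=0 (border '')

[0, 0, 0, 0, 1, 2, 3, 1, 2, 3, 4, 5, 0, 0, 0, 0, 0, 0, 0]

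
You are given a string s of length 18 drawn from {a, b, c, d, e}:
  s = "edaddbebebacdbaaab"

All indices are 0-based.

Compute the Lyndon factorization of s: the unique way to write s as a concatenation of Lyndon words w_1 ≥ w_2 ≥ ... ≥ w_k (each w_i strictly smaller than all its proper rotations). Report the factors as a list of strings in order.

emit factor 1: 'e' (i=0, period=1)
emit factor 2: 'd' (i=1, period=1)
emit factor 3: 'addbebeb' (i=2, period=8)
emit factor 4: 'acdb' (i=10, period=4)
emit factor 5: 'aaab' (i=14, period=4)

["e", "d", "addbebeb", "acdb", "aaab"]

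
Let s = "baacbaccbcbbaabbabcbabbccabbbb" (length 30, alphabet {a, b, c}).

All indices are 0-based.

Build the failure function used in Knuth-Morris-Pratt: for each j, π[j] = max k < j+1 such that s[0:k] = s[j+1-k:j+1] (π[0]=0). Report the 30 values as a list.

[0, 0, 0, 0, 1, 2, 0, 0, 1, 0, 1, 1, 2, 3, 1, 1, 2, 1, 0, 1, 2, 1, 1, 0, 0, 0, 1, 1, 1, 1]

π[0] = 0
j=1 s[j]='a': π[1]=0 (border '')
j=2 s[j]='a': π[2]=0 (border '')
j=3 s[j]='c': π[3]=0 (border '')
j=4 s[j]='b': π[4]=1 (border 'b')
j=5 s[j]='a': π[5]=2 (border 'ba')
j=6 s[j]='c': k: 2→0; π[6]=0 (border '')
j=7 s[j]='c': π[7]=0 (border '')
j=8 s[j]='b': π[8]=1 (border 'b')
j=9 s[j]='c': k: 1→0; π[9]=0 (border '')
j=10 s[j]='b': π[10]=1 (border 'b')
j=11 s[j]='b': k: 1→0; π[11]=1 (border 'b')
j=12 s[j]='a': π[12]=2 (border 'ba')
j=13 s[j]='a': π[13]=3 (border 'baa')
j=14 s[j]='b': k: 3→0; π[14]=1 (border 'b')
j=15 s[j]='b': k: 1→0; π[15]=1 (border 'b')
j=16 s[j]='a': π[16]=2 (border 'ba')
j=17 s[j]='b': k: 2→0; π[17]=1 (border 'b')
j=18 s[j]='c': k: 1→0; π[18]=0 (border '')
j=19 s[j]='b': π[19]=1 (border 'b')
j=20 s[j]='a': π[20]=2 (border 'ba')
j=21 s[j]='b': k: 2→0; π[21]=1 (border 'b')
j=22 s[j]='b': k: 1→0; π[22]=1 (border 'b')
j=23 s[j]='c': k: 1→0; π[23]=0 (border '')
j=24 s[j]='c': π[24]=0 (border '')
j=25 s[j]='a': π[25]=0 (border '')
j=26 s[j]='b': π[26]=1 (border 'b')
j=27 s[j]='b': k: 1→0; π[27]=1 (border 'b')
j=28 s[j]='b': k: 1→0; π[28]=1 (border 'b')
j=29 s[j]='b': k: 1→0; π[29]=1 (border 'b')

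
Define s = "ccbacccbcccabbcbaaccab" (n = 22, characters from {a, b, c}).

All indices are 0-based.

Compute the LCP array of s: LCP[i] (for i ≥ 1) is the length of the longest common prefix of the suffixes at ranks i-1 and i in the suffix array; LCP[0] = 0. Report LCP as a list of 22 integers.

[0, 1, 2, 1, 3, 0, 1, 2, 1, 1, 2, 0, 3, 1, 3, 2, 1, 4, 2, 3, 2, 3]

rank | idx | suffix
   0 |  16 | aaccab
   1 |  20 | ab
   2 |  11 | abbcbaaccab
   3 |  17 | accab
   4 |   3 | acccbcccabbcbaaccab
   5 |  21 | b
   6 |  15 | baaccab
   7 |   2 | bacccbcccabbcbaaccab
   8 |  12 | bbcbaaccab
   9 |  13 | bcbaaccab
  10 |   7 | bcccabbcbaaccab
  11 |  19 | cab
  12 |  10 | cabbcbaaccab
  13 |  14 | cbaaccab
  14 |   1 | cbacccbcccabbcbaaccab
  15 |   6 | cbcccabbcbaaccab
  16 |  18 | ccab
  17 |   9 | ccabbcbaaccab
  18 |   0 | ccbacccbcccabbcbaaccab
  19 |   5 | ccbcccabbcbaaccab
  20 |   8 | cccabbcbaaccab
  21 |   4 | cccbcccabbcbaaccab

SA = [16, 20, 11, 17, 3, 21, 15, 2, 12, 13, 7, 19, 10, 14, 1, 6, 18, 9, 0, 5, 8, 4]
rank  pair      lcp
   1  s[16:],s[20:]  1  'a'
   2  s[20:],s[11:]  2  'ab'
   3  s[11:],s[17:]  1  'a'
   4  s[17:],s[3:]  3  'acc'
   5  s[3:],s[21:]  0  ''
   6  s[21:],s[15:]  1  'b'
   7  s[15:],s[2:]  2  'ba'
   8  s[2:],s[12:]  1  'b'
   9  s[12:],s[13:]  1  'b'
  10  s[13:],s[7:]  2  'bc'
  11  s[7:],s[19:]  0  ''
  12  s[19:],s[10:]  3  'cab'
  13  s[10:],s[14:]  1  'c'
  14  s[14:],s[1:]  3  'cba'
  15  s[1:],s[6:]  2  'cb'
  16  s[6:],s[18:]  1  'c'
  17  s[18:],s[9:]  4  'ccab'
  18  s[9:],s[0:]  2  'cc'
  19  s[0:],s[5:]  3  'ccb'
  20  s[5:],s[8:]  2  'cc'
  21  s[8:],s[4:]  3  'ccc'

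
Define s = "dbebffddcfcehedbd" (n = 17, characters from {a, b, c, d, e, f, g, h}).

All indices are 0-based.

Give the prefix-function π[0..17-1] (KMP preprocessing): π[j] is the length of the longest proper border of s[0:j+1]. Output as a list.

π[0] = 0
j=1 s[j]='b': π[1]=0 (border '')
j=2 s[j]='e': π[2]=0 (border '')
j=3 s[j]='b': π[3]=0 (border '')
j=4 s[j]='f': π[4]=0 (border '')
j=5 s[j]='f': π[5]=0 (border '')
j=6 s[j]='d': π[6]=1 (border 'd')
j=7 s[j]='d': k: 1→0; π[7]=1 (border 'd')
j=8 s[j]='c': k: 1→0; π[8]=0 (border '')
j=9 s[j]='f': π[9]=0 (border '')
j=10 s[j]='c': π[10]=0 (border '')
j=11 s[j]='e': π[11]=0 (border '')
j=12 s[j]='h': π[12]=0 (border '')
j=13 s[j]='e': π[13]=0 (border '')
j=14 s[j]='d': π[14]=1 (border 'd')
j=15 s[j]='b': π[15]=2 (border 'db')
j=16 s[j]='d': k: 2→0; π[16]=1 (border 'd')

[0, 0, 0, 0, 0, 0, 1, 1, 0, 0, 0, 0, 0, 0, 1, 2, 1]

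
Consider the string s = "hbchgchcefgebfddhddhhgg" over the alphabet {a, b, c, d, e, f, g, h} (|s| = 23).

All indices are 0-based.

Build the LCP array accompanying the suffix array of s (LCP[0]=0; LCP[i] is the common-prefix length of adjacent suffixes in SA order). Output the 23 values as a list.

[0, 1, 0, 1, 2, 0, 3, 1, 2, 0, 1, 0, 1, 0, 1, 1, 1, 0, 1, 1, 1, 2, 1]

rank | idx | suffix
   0 |   1 | bchgchcefgebfddhddhhgg
   1 |  12 | bfddhddhhgg
   2 |   7 | cefgebfddhddhhgg
   3 |   5 | chcefgebfddhddhhgg
   4 |   2 | chgchcefgebfddhddhhgg
   5 |  14 | ddhddhhgg
   6 |  17 | ddhhgg
   7 |  15 | dhddhhgg
   8 |  18 | dhhgg
   9 |  11 | ebfddhddhhgg
  10 |   8 | efgebfddhddhhgg
  11 |  13 | fddhddhhgg
  12 |   9 | fgebfddhddhhgg
  13 |  22 | g
  14 |   4 | gchcefgebfddhddhhgg
  15 |  10 | gebfddhddhhgg
  16 |  21 | gg
  17 |   0 | hbchgchcefgebfddhddhhgg
  18 |   6 | hcefgebfddhddhhgg
  19 |  16 | hddhhgg
  20 |   3 | hgchcefgebfddhddhhgg
  21 |  20 | hgg
  22 |  19 | hhgg

SA = [1, 12, 7, 5, 2, 14, 17, 15, 18, 11, 8, 13, 9, 22, 4, 10, 21, 0, 6, 16, 3, 20, 19]
i: (SA[i-1],SA[i]) lcp shared
  1: (1,12) 1 'b'
  2: (12,7) 0 ''
  3: (7,5) 1 'c'
  4: (5,2) 2 'ch'
  5: (2,14) 0 ''
  6: (14,17) 3 'ddh'
  7: (17,15) 1 'd'
  8: (15,18) 2 'dh'
  9: (18,11) 0 ''
  10: (11,8) 1 'e'
  11: (8,13) 0 ''
  12: (13,9) 1 'f'
  13: (9,22) 0 ''
  14: (22,4) 1 'g'
  15: (4,10) 1 'g'
  16: (10,21) 1 'g'
  17: (21,0) 0 ''
  18: (0,6) 1 'h'
  19: (6,16) 1 'h'
  20: (16,3) 1 'h'
  21: (3,20) 2 'hg'
  22: (20,19) 1 'h'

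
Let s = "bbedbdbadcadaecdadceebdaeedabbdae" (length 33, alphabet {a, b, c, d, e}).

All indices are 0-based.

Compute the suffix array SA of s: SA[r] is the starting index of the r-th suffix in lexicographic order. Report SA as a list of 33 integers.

rank→(start, suffix):
  0 → (27, 'abbdae')
  1 → (10, 'adaecdadceebdaeedabbdae')
  2 → (7, 'adcadaecdadceebdaeedabbdae')
  3 → (16, 'adceebdaeedabbdae')
  4 → (31, 'ae')
  5 → (12, 'aecdadceebdaeedabbdae')
  6 → (23, 'aeedabbdae')
  7 → (6, 'badcadaecdadceebdaeedabbdae')
  8 → (28, 'bbdae')
  9 → (0, 'bbedbdbadcadaecdadceebdaeedabbdae')
  10 → (29, 'bdae')
  11 → (21, 'bdaeedabbdae')
  12 → (4, 'bdbadcadaecdadceebdaeedabbdae')
  13 → (1, 'bedbdbadcadaecdadceebdaeedabbdae')
  14 → (9, 'cadaecdadceebdaeedabbdae')
  15 → (14, 'cdadceebdaeedabbdae')
  16 → (18, 'ceebdaeedabbdae')
  17 → (26, 'dabbdae')
  18 → (15, 'dadceebdaeedabbdae')
  19 → (30, 'dae')
  20 → (11, 'daecdadceebdaeedabbdae')
  21 → (22, 'daeedabbdae')
  22 → (5, 'dbadcadaecdadceebdaeedabbdae')
  23 → (3, 'dbdbadcadaecdadceebdaeedabbdae')
  24 → (8, 'dcadaecdadceebdaeedabbdae')
  25 → (17, 'dceebdaeedabbdae')
  26 → (32, 'e')
  27 → (20, 'ebdaeedabbdae')
  28 → (13, 'ecdadceebdaeedabbdae')
  29 → (25, 'edabbdae')
  30 → (2, 'edbdbadcadaecdadceebdaeedabbdae')
  31 → (19, 'eebdaeedabbdae')
  32 → (24, 'eedabbdae')

[27, 10, 7, 16, 31, 12, 23, 6, 28, 0, 29, 21, 4, 1, 9, 14, 18, 26, 15, 30, 11, 22, 5, 3, 8, 17, 32, 20, 13, 25, 2, 19, 24]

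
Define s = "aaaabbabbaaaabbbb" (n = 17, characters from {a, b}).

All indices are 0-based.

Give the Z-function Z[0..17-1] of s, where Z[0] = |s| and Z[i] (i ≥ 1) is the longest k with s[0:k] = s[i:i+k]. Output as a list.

Z[0]=17
i=1: i≥r, start 0; Z[1]=3 grow→box=[1,4)
i=2: min(r-i=2, Z[1]=3)=2; Z[2]=2
i=3: min(r-i=1, Z[2]=2)=1; Z[3]=1
i=4: i≥r, start 0; Z[4]=0
i=5: i≥r, start 0; Z[5]=0
i=6: i≥r, start 0; Z[6]=1 grow→box=[6,7)
i=7: i≥r, start 0; Z[7]=0
i=8: i≥r, start 0; Z[8]=0
i=9: i≥r, start 0; Z[9]=6 grow→box=[9,15)
i=10: min(r-i=5, Z[1]=3)=3; Z[10]=3
i=11: min(r-i=4, Z[2]=2)=2; Z[11]=2
i=12: min(r-i=3, Z[3]=1)=1; Z[12]=1
i=13: min(r-i=2, Z[4]=0)=0; Z[13]=0
i=14: min(r-i=1, Z[5]=0)=0; Z[14]=0
i=15: i≥r, start 0; Z[15]=0
i=16: i≥r, start 0; Z[16]=0

[17, 3, 2, 1, 0, 0, 1, 0, 0, 6, 3, 2, 1, 0, 0, 0, 0]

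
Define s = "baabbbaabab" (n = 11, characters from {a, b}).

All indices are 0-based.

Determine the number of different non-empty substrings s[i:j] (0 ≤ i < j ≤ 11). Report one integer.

48

rank | idx | suffix
   0 |   6 | aabab
   1 |   1 | aabbbaabab
   2 |   9 | ab
   3 |   7 | abab
   4 |   2 | abbbaabab
   5 |  10 | b
   6 |   5 | baabab
   7 |   0 | baabbbaabab
   8 |   8 | bab
   9 |   4 | bbaabab
  10 |   3 | bbbaabab

SA = [6, 1, 9, 7, 2, 10, 5, 0, 8, 4, 3]
[i] adj suffixes → lcp
  [1] 6/1 → 3 ('aab')
  [2] 1/9 → 1 ('a')
  [3] 9/7 → 2 ('ab')
  [4] 7/2 → 2 ('ab')
  [5] 2/10 → 0 ('')
  [6] 10/5 → 1 ('b')
  [7] 5/0 → 4 ('baab')
  [8] 0/8 → 2 ('ba')
  [9] 8/4 → 1 ('b')
  [10] 4/3 → 2 ('bb')

n(n+1)/2 = 11·12/2 = 66
Σ LCP = 0 + 3 + 1 + 2 + 2 + 0 + 1 + 4 + 2 + 1 + 2 = 18
distinct = 66 − 18 = 48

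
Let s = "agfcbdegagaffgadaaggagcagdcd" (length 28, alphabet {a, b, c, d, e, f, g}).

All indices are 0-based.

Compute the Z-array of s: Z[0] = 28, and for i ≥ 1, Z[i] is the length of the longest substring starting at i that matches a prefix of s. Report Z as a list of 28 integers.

[28, 0, 0, 0, 0, 0, 0, 0, 2, 0, 1, 0, 0, 0, 1, 0, 1, 2, 0, 0, 2, 0, 0, 2, 0, 0, 0, 0]

Z[0]=28
i=1: i≥r, start 0; Z[1]=0
i=2: i≥r, start 0; Z[2]=0
i=3: i≥r, start 0; Z[3]=0
i=4: i≥r, start 0; Z[4]=0
i=5: i≥r, start 0; Z[5]=0
i=6: i≥r, start 0; Z[6]=0
i=7: i≥r, start 0; Z[7]=0
i=8: i≥r, start 0; Z[8]=2 grow→box=[8,10)
i=9: min(r-i=1, Z[1]=0)=0; Z[9]=0
i=10: i≥r, start 0; Z[10]=1 grow→box=[10,11)
i=11: i≥r, start 0; Z[11]=0
i=12: i≥r, start 0; Z[12]=0
i=13: i≥r, start 0; Z[13]=0
i=14: i≥r, start 0; Z[14]=1 grow→box=[14,15)
i=15: i≥r, start 0; Z[15]=0
i=16: i≥r, start 0; Z[16]=1 grow→box=[16,17)
i=17: i≥r, start 0; Z[17]=2 grow→box=[17,19)
i=18: min(r-i=1, Z[1]=0)=0; Z[18]=0
i=19: i≥r, start 0; Z[19]=0
i=20: i≥r, start 0; Z[20]=2 grow→box=[20,22)
i=21: min(r-i=1, Z[1]=0)=0; Z[21]=0
i=22: i≥r, start 0; Z[22]=0
i=23: i≥r, start 0; Z[23]=2 grow→box=[23,25)
i=24: min(r-i=1, Z[1]=0)=0; Z[24]=0
i=25: i≥r, start 0; Z[25]=0
i=26: i≥r, start 0; Z[26]=0
i=27: i≥r, start 0; Z[27]=0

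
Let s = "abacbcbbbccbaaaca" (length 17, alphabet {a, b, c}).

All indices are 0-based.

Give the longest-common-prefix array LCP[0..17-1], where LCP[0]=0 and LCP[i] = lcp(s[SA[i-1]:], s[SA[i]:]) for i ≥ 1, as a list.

[0, 1, 2, 1, 1, 2, 0, 2, 1, 2, 1, 2, 0, 1, 2, 2, 1]

rank→(start, suffix):
  0 → (16, 'a')
  1 → (12, 'aaaca')
  2 → (13, 'aaca')
  3 → (0, 'abacbcbbbccbaaaca')
  4 → (14, 'aca')
  5 → (2, 'acbcbbbccbaaaca')
  6 → (11, 'baaaca')
  7 → (1, 'bacbcbbbccbaaaca')
  8 → (6, 'bbbccbaaaca')
  9 → (7, 'bbccbaaaca')
  10 → (4, 'bcbbbccbaaaca')
  11 → (8, 'bccbaaaca')
  12 → (15, 'ca')
  13 → (10, 'cbaaaca')
  14 → (5, 'cbbbccbaaaca')
  15 → (3, 'cbcbbbccbaaaca')
  16 → (9, 'ccbaaaca')

SA = [16, 12, 13, 0, 14, 2, 11, 1, 6, 7, 4, 8, 15, 10, 5, 3, 9]
[i] adj suffixes → lcp
  [1] 16/12 → 1 ('a')
  [2] 12/13 → 2 ('aa')
  [3] 13/0 → 1 ('a')
  [4] 0/14 → 1 ('a')
  [5] 14/2 → 2 ('ac')
  [6] 2/11 → 0 ('')
  [7] 11/1 → 2 ('ba')
  [8] 1/6 → 1 ('b')
  [9] 6/7 → 2 ('bb')
  [10] 7/4 → 1 ('b')
  [11] 4/8 → 2 ('bc')
  [12] 8/15 → 0 ('')
  [13] 15/10 → 1 ('c')
  [14] 10/5 → 2 ('cb')
  [15] 5/3 → 2 ('cb')
  [16] 3/9 → 1 ('c')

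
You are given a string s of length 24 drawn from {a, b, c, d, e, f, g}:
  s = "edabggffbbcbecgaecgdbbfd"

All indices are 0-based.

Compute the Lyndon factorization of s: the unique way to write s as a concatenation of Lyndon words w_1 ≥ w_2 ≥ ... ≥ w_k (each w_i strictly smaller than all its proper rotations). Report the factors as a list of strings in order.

["e", "d", "abggffbbcbecgaecgdbbfd"]

emit factor 1: 'e' (i=0, period=1)
emit factor 2: 'd' (i=1, period=1)
emit factor 3: 'abggffbbcbecgaecgdbbfd' (i=2, period=22)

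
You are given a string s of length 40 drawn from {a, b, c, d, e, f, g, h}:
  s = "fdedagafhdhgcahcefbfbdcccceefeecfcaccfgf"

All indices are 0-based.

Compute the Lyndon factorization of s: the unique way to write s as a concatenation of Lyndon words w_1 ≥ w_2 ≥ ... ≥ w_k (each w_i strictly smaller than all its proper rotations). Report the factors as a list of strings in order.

["f", "de", "d", "ag", "afhdhgcahcefbfbdcccceefeecfc", "accfgf"]

emit factor 1: 'f' (i=0, period=1)
emit factor 2: 'de' (i=1, period=2)
emit factor 3: 'd' (i=3, period=1)
emit factor 4: 'ag' (i=4, period=2)
emit factor 5: 'afhdhgcahcefbfbdcccceefeecfc' (i=6, period=28)
emit factor 6: 'accfgf' (i=34, period=6)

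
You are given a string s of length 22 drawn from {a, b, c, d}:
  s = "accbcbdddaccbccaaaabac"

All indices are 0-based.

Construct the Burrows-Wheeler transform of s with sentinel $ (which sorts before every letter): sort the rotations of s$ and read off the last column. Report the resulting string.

ccaaab$dacccacccbbaaddb

rank  rotation                 last
    0  $accbcbdddaccbccaaaabac  c
    1  aaaabac$accbcbdddaccbcc  c
    2  aaabac$accbcbdddaccbcca  a
    3  aabac$accbcbdddaccbccaa  a
    4  abac$accbcbdddaccbccaaa  a
    5  ac$accbcbdddaccbccaaaab  b
    6  accbcbdddaccbccaaaabac$  $
    7  accbccaaaabac$accbcbddd  d
    8  bac$accbcbdddaccbccaaaa  a
    9  bcbdddaccbccaaaabac$acc  c
   10  bccaaaabac$accbcbdddacc  c
   11  bdddaccbccaaaabac$accbc  c
   12  c$accbcbdddaccbccaaaaba  a
   13  caaaabac$accbcbdddaccbc  c
   14  cbcbdddaccbccaaaabac$ac  c
   15  cbccaaaabac$accbcbdddac  c
   16  cbdddaccbccaaaabac$accb  b
   17  ccaaaabac$accbcbdddaccb  b
   18  ccbcbdddaccbccaaaabac$a  a
   19  ccbccaaaabac$accbcbddda  a
   20  daccbccaaaabac$accbcbdd  d
   21  ddaccbccaaaabac$accbcbd  d
   22  dddaccbccaaaabac$accbcb  b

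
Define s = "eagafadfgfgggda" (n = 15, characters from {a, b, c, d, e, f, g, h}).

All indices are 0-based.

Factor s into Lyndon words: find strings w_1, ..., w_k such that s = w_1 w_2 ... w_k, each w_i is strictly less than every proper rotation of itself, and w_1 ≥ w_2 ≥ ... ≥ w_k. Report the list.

emit factor 1: 'e' (i=0, period=1)
emit factor 2: 'ag' (i=1, period=2)
emit factor 3: 'af' (i=3, period=2)
emit factor 4: 'adfgfgggd' (i=5, period=9)
emit factor 5: 'a' (i=14, period=1)

["e", "ag", "af", "adfgfgggd", "a"]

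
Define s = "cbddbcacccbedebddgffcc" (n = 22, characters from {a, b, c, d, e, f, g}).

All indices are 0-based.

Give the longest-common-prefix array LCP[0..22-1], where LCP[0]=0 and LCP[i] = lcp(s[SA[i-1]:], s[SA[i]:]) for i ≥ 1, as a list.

[0, 0, 1, 3, 1, 0, 1, 1, 2, 1, 2, 2, 0, 1, 2, 1, 1, 0, 1, 0, 1, 0]

rank→(start, suffix):
  0 → (6, 'acccbedebddgffcc')
  1 → (4, 'bcacccbedebddgffcc')
  2 → (1, 'bddbcacccbedebddgffcc')
  3 → (14, 'bddgffcc')
  4 → (10, 'bedebddgffcc')
  5 → (21, 'c')
  6 → (5, 'cacccbedebddgffcc')
  7 → (0, 'cbddbcacccbedebddgffcc')
  8 → (9, 'cbedebddgffcc')
  9 → (20, 'cc')
  10 → (8, 'ccbedebddgffcc')
  11 → (7, 'cccbedebddgffcc')
  12 → (3, 'dbcacccbedebddgffcc')
  13 → (2, 'ddbcacccbedebddgffcc')
  14 → (15, 'ddgffcc')
  15 → (12, 'debddgffcc')
  16 → (16, 'dgffcc')
  17 → (13, 'ebddgffcc')
  18 → (11, 'edebddgffcc')
  19 → (19, 'fcc')
  20 → (18, 'ffcc')
  21 → (17, 'gffcc')

SA = [6, 4, 1, 14, 10, 21, 5, 0, 9, 20, 8, 7, 3, 2, 15, 12, 16, 13, 11, 19, 18, 17]
[i] adj suffixes → lcp
  [1] 6/4 → 0 ('')
  [2] 4/1 → 1 ('b')
  [3] 1/14 → 3 ('bdd')
  [4] 14/10 → 1 ('b')
  [5] 10/21 → 0 ('')
  [6] 21/5 → 1 ('c')
  [7] 5/0 → 1 ('c')
  [8] 0/9 → 2 ('cb')
  [9] 9/20 → 1 ('c')
  [10] 20/8 → 2 ('cc')
  [11] 8/7 → 2 ('cc')
  [12] 7/3 → 0 ('')
  [13] 3/2 → 1 ('d')
  [14] 2/15 → 2 ('dd')
  [15] 15/12 → 1 ('d')
  [16] 12/16 → 1 ('d')
  [17] 16/13 → 0 ('')
  [18] 13/11 → 1 ('e')
  [19] 11/19 → 0 ('')
  [20] 19/18 → 1 ('f')
  [21] 18/17 → 0 ('')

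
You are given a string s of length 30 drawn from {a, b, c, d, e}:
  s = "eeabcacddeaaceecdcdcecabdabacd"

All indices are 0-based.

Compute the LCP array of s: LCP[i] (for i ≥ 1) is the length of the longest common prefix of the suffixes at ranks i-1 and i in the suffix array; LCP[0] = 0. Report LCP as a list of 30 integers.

rank→(start, suffix):
  0 → (10, 'aaceecdcdcecabdabacd')
  1 → (25, 'abacd')
  2 → (2, 'abcacddeaaceecdcdcecabdabacd')
  3 → (22, 'abdabacd')
  4 → (27, 'acd')
  5 → (5, 'acddeaaceecdcdcecabdabacd')
  6 → (11, 'aceecdcdcecabdabacd')
  7 → (26, 'bacd')
  8 → (3, 'bcacddeaaceecdcdcecabdabacd')
  9 → (23, 'bdabacd')
  10 → (21, 'cabdabacd')
  11 → (4, 'cacddeaaceecdcdcecabdabacd')
  12 → (28, 'cd')
  13 → (15, 'cdcdcecabdabacd')
  14 → (17, 'cdcecabdabacd')
  15 → (6, 'cddeaaceecdcdcecabdabacd')
  16 → (19, 'cecabdabacd')
  17 → (12, 'ceecdcdcecabdabacd')
  18 → (29, 'd')
  19 → (24, 'dabacd')
  20 → (16, 'dcdcecabdabacd')
  21 → (18, 'dcecabdabacd')
  22 → (7, 'ddeaaceecdcdcecabdabacd')
  23 → (8, 'deaaceecdcdcecabdabacd')
  24 → (9, 'eaaceecdcdcecabdabacd')
  25 → (1, 'eabcacddeaaceecdcdcecabdabacd')
  26 → (20, 'ecabdabacd')
  27 → (14, 'ecdcdcecabdabacd')
  28 → (0, 'eeabcacddeaaceecdcdcecabdabacd')
  29 → (13, 'eecdcdcecabdabacd')

SA = [10, 25, 2, 22, 27, 5, 11, 26, 3, 23, 21, 4, 28, 15, 17, 6, 19, 12, 29, 24, 16, 18, 7, 8, 9, 1, 20, 14, 0, 13]
rank  pair      lcp
   1  s[10:],s[25:]  1  'a'
   2  s[25:],s[2:]  2  'ab'
   3  s[2:],s[22:]  2  'ab'
   4  s[22:],s[27:]  1  'a'
   5  s[27:],s[5:]  3  'acd'
   6  s[5:],s[11:]  2  'ac'
   7  s[11:],s[26:]  0  ''
   8  s[26:],s[3:]  1  'b'
   9  s[3:],s[23:]  1  'b'
  10  s[23:],s[21:]  0  ''
  11  s[21:],s[4:]  2  'ca'
  12  s[4:],s[28:]  1  'c'
  13  s[28:],s[15:]  2  'cd'
  14  s[15:],s[17:]  3  'cdc'
  15  s[17:],s[6:]  2  'cd'
  16  s[6:],s[19:]  1  'c'
  17  s[19:],s[12:]  2  'ce'
  18  s[12:],s[29:]  0  ''
  19  s[29:],s[24:]  1  'd'
  20  s[24:],s[16:]  1  'd'
  21  s[16:],s[18:]  2  'dc'
  22  s[18:],s[7:]  1  'd'
  23  s[7:],s[8:]  1  'd'
  24  s[8:],s[9:]  0  ''
  25  s[9:],s[1:]  2  'ea'
  26  s[1:],s[20:]  1  'e'
  27  s[20:],s[14:]  2  'ec'
  28  s[14:],s[0:]  1  'e'
  29  s[0:],s[13:]  2  'ee'

[0, 1, 2, 2, 1, 3, 2, 0, 1, 1, 0, 2, 1, 2, 3, 2, 1, 2, 0, 1, 1, 2, 1, 1, 0, 2, 1, 2, 1, 2]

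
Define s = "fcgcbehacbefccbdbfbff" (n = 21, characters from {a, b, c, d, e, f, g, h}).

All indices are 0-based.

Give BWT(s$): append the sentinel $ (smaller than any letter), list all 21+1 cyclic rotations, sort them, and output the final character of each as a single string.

fhcccdfcagffbbbfbe$bce

rank  rotation                last
    0  $fcgcbehacbefccbdbfbff  f
    1  acbefccbdbfbff$fcgcbeh  h
    2  bdbfbff$fcgcbehacbefcc  c
    3  befccbdbfbff$fcgcbehac  c
    4  behacbefccbdbfbff$fcgc  c
    5  bfbff$fcgcbehacbefccbd  d
    6  bff$fcgcbehacbefccbdbf  f
    7  cbdbfbff$fcgcbehacbefc  c
    8  cbefccbdbfbff$fcgcbeha  a
    9  cbehacbefccbdbfbff$fcg  g
   10  ccbdbfbff$fcgcbehacbef  f
   11  cgcbehacbefccbdbfbff$f  f
   12  dbfbff$fcgcbehacbefccb  b
   13  efccbdbfbff$fcgcbehacb  b
   14  ehacbefccbdbfbff$fcgcb  b
   15  f$fcgcbehacbefccbdbfbf  f
   16  fbff$fcgcbehacbefccbdb  b
   17  fccbdbfbff$fcgcbehacbe  e
   18  fcgcbehacbefccbdbfbff$  $
   19  ff$fcgcbehacbefccbdbfb  b
   20  gcbehacbefccbdbfbff$fc  c
   21  hacbefccbdbfbff$fcgcbe  e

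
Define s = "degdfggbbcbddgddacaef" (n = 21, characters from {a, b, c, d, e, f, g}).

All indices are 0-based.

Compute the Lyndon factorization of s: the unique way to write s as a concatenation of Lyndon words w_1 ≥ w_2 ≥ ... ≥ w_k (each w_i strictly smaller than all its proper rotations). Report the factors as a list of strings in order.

emit factor 1: 'degdfgg' (i=0, period=7)
emit factor 2: 'bbcbddgdd' (i=7, period=9)
emit factor 3: 'acaef' (i=16, period=5)

["degdfgg", "bbcbddgdd", "acaef"]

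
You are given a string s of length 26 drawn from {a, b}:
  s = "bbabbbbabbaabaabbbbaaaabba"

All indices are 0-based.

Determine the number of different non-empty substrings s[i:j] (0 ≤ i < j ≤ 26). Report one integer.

277

rank | idx | suffix
   0 |  25 | a
   1 |  19 | aaaabba
   2 |  20 | aaabba
   3 |  10 | aabaabbbbaaaabba
   4 |  21 | aabba
   5 |  13 | aabbbbaaaabba
   6 |  11 | abaabbbbaaaabba
   7 |  22 | abba
   8 |   7 | abbaabaabbbbaaaabba
   9 |  14 | abbbbaaaabba
  10 |   2 | abbbbabbaabaabbbbaaaabba
  11 |  24 | ba
  12 |  18 | baaaabba
  13 |   9 | baabaabbbbaaaabba
  14 |  12 | baabbbbaaaabba
  15 |   6 | babbaabaabbbbaaaabba
  16 |   1 | babbbbabbaabaabbbbaaaabba
  17 |  23 | bba
  18 |  17 | bbaaaabba
  19 |   8 | bbaabaabbbbaaaabba
  20 |   5 | bbabbaabaabbbbaaaabba
  21 |   0 | bbabbbbabbaabaabbbbaaaabba
  22 |  16 | bbbaaaabba
  23 |   4 | bbbabbaabaabbbbaaaabba
  24 |  15 | bbbbaaaabba
  25 |   3 | bbbbabbaabaabbbbaaaabba

SA = [25, 19, 20, 10, 21, 13, 11, 22, 7, 14, 2, 24, 18, 9, 12, 6, 1, 23, 17, 8, 5, 0, 16, 4, 15, 3]
i: (SA[i-1],SA[i]) lcp shared
  1: (25,19) 1 'a'
  2: (19,20) 3 'aaa'
  3: (20,10) 2 'aa'
  4: (10,21) 3 'aab'
  5: (21,13) 4 'aabb'
  6: (13,11) 1 'a'
  7: (11,22) 2 'ab'
  8: (22,7) 4 'abba'
  9: (7,14) 3 'abb'
  10: (14,2) 6 'abbbba'
  11: (2,24) 0 ''
  12: (24,18) 2 'ba'
  13: (18,9) 3 'baa'
  14: (9,12) 4 'baab'
  15: (12,6) 2 'ba'
  16: (6,1) 4 'babb'
  17: (1,23) 1 'b'
  18: (23,17) 3 'bba'
  19: (17,8) 4 'bbaa'
  20: (8,5) 3 'bba'
  21: (5,0) 5 'bbabb'
  22: (0,16) 2 'bb'
  23: (16,4) 4 'bbba'
  24: (4,15) 3 'bbb'
  25: (15,3) 5 'bbbba'

n(n+1)/2 = 26·27/2 = 351
Σ LCP = 0 + 1 + 3 + 2 + 3 + 4 + 1 + 2 + 4 + 3 + 6 + 0 + 2 + 3 + 4 + 2 + 4 + 1 + 3 + 4 + 3 + 5 + 2 + 4 + 3 + 5 = 74
distinct = 351 − 74 = 277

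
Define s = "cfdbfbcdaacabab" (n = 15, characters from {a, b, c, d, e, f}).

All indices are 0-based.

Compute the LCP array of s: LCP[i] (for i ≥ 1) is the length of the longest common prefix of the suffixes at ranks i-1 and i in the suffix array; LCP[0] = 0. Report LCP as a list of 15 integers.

sorted suffixes:
  #0 SA[0]=8  'aacabab'
  #1 SA[1]=13  'ab'
  #2 SA[2]=11  'abab'
  #3 SA[3]=9  'acabab'
  #4 SA[4]=14  'b'
  #5 SA[5]=12  'bab'
  #6 SA[6]=5  'bcdaacabab'
  #7 SA[7]=3  'bfbcdaacabab'
  #8 SA[8]=10  'cabab'
  #9 SA[9]=6  'cdaacabab'
  #10 SA[10]=0  'cfdbfbcdaacabab'
  #11 SA[11]=7  'daacabab'
  #12 SA[12]=2  'dbfbcdaacabab'
  #13 SA[13]=4  'fbcdaacabab'
  #14 SA[14]=1  'fdbfbcdaacabab'

SA = [8, 13, 11, 9, 14, 12, 5, 3, 10, 6, 0, 7, 2, 4, 1]
i: (SA[i-1],SA[i]) lcp shared
  1: (8,13) 1 'a'
  2: (13,11) 2 'ab'
  3: (11,9) 1 'a'
  4: (9,14) 0 ''
  5: (14,12) 1 'b'
  6: (12,5) 1 'b'
  7: (5,3) 1 'b'
  8: (3,10) 0 ''
  9: (10,6) 1 'c'
  10: (6,0) 1 'c'
  11: (0,7) 0 ''
  12: (7,2) 1 'd'
  13: (2,4) 0 ''
  14: (4,1) 1 'f'

[0, 1, 2, 1, 0, 1, 1, 1, 0, 1, 1, 0, 1, 0, 1]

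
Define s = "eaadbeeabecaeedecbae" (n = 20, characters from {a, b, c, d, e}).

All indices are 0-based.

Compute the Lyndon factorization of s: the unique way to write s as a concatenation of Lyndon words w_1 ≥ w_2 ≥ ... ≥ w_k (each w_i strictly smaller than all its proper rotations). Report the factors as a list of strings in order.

emit factor 1: 'e' (i=0, period=1)
emit factor 2: 'aadbeeabecaeedecbae' (i=1, period=19)

["e", "aadbeeabecaeedecbae"]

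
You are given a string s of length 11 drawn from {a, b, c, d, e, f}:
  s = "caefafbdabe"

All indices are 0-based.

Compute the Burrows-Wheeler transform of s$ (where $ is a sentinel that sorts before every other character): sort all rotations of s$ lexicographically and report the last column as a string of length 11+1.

edcffa$bbaea

rank  rotation      last
    0  $caefafbdabe  e
    1  abe$caefafbd  d
    2  aefafbdabe$c  c
    3  afbdabe$caef  f
    4  bdabe$caefaf  f
    5  be$caefafbda  a
    6  caefafbdabe$  $
    7  dabe$caefafb  b
    8  e$caefafbdab  b
    9  efafbdabe$ca  a
   10  fafbdabe$cae  e
   11  fbdabe$caefa  a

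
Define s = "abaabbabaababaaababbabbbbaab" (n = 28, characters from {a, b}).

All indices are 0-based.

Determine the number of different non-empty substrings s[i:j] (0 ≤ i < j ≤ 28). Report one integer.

325

rank | idx | suffix
   0 |  13 | aaababbabbbbaab
   1 |  25 | aab
   2 |   8 | aababaaababbabbbbaab
   3 |  14 | aababbabbbbaab
   4 |   2 | aabbabaababaaababbabbbbaab
   5 |  26 | ab
   6 |  11 | abaaababbabbbbaab
   7 |   6 | abaababaaababbabbbbaab
   8 |   0 | abaabbabaababaaababbabbbbaab
   9 |   9 | ababaaababbabbbbaab
  10 |  15 | ababbabbbbaab
  11 |   3 | abbabaababaaababbabbbbaab
  12 |  17 | abbabbbbaab
  13 |  20 | abbbbaab
  14 |  27 | b
  15 |  12 | baaababbabbbbaab
  16 |  24 | baab
  17 |   7 | baababaaababbabbbbaab
  18 |   1 | baabbabaababaaababbabbbbaab
  19 |  10 | babaaababbabbbbaab
  20 |   5 | babaababaaababbabbbbaab
  21 |  16 | babbabbbbaab
  22 |  19 | babbbbaab
  23 |  23 | bbaab
  24 |   4 | bbabaababaaababbabbbbaab
  25 |  18 | bbabbbbaab
  26 |  22 | bbbaab
  27 |  21 | bbbbaab

SA = [13, 25, 8, 14, 2, 26, 11, 6, 0, 9, 15, 3, 17, 20, 27, 12, 24, 7, 1, 10, 5, 16, 19, 23, 4, 18, 22, 21]
rank  pair      lcp
   1  s[13:],s[25:]  2  'aa'
   2  s[25:],s[8:]  3  'aab'
   3  s[8:],s[14:]  5  'aabab'
   4  s[14:],s[2:]  3  'aab'
   5  s[2:],s[26:]  1  'a'
   6  s[26:],s[11:]  2  'ab'
   7  s[11:],s[6:]  4  'abaa'
   8  s[6:],s[0:]  5  'abaab'
   9  s[0:],s[9:]  3  'aba'
  10  s[9:],s[15:]  4  'abab'
  11  s[15:],s[3:]  2  'ab'
  12  s[3:],s[17:]  5  'abbab'
  13  s[17:],s[20:]  3  'abb'
  14  s[20:],s[27:]  0  ''
  15  s[27:],s[12:]  1  'b'
  16  s[12:],s[24:]  3  'baa'
  17  s[24:],s[7:]  4  'baab'
  18  s[7:],s[1:]  4  'baab'
  19  s[1:],s[10:]  2  'ba'
  20  s[10:],s[5:]  5  'babaa'
  21  s[5:],s[16:]  3  'bab'
  22  s[16:],s[19:]  4  'babb'
  23  s[19:],s[23:]  1  'b'
  24  s[23:],s[4:]  3  'bba'
  25  s[4:],s[18:]  4  'bbab'
  26  s[18:],s[22:]  2  'bb'
  27  s[22:],s[21:]  3  'bbb'

n(n+1)/2 = 28·29/2 = 406
Σ LCP = 0 + 2 + 3 + 5 + 3 + 1 + 2 + 4 + 5 + 3 + 4 + 2 + 5 + 3 + 0 + 1 + 3 + 4 + 4 + 2 + 5 + 3 + 4 + 1 + 3 + 4 + 2 + 3 = 81
distinct = 406 − 81 = 325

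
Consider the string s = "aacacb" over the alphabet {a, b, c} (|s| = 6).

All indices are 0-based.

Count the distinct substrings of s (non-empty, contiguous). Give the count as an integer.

rank | idx | suffix
   0 |   0 | aacacb
   1 |   1 | acacb
   2 |   3 | acb
   3 |   5 | b
   4 |   2 | cacb
   5 |   4 | cb

SA = [0, 1, 3, 5, 2, 4]
rank  pair      lcp
   1  s[0:],s[1:]  1  'a'
   2  s[1:],s[3:]  2  'ac'
   3  s[3:],s[5:]  0  ''
   4  s[5:],s[2:]  0  ''
   5  s[2:],s[4:]  1  'c'

n(n+1)/2 = 6·7/2 = 21
Σ LCP = 0 + 1 + 2 + 0 + 0 + 1 = 4
distinct = 21 − 4 = 17

17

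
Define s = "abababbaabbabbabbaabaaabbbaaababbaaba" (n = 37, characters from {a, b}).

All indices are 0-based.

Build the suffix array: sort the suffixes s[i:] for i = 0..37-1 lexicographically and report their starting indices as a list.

rank→(start, suffix):
  0 → (36, 'a')
  1 → (26, 'aaababbaaba')
  2 → (20, 'aaabbbaaababbaaba')
  3 → (33, 'aaba')
  4 → (17, 'aabaaabbbaaababbaaba')
  5 → (27, 'aababbaaba')
  6 → (7, 'aabbabbabbaabaaabbbaaababbaaba')
  7 → (21, 'aabbbaaababbaaba')
  8 → (34, 'aba')
  9 → (18, 'abaaabbbaaababbaaba')
  10 → (0, 'abababbaabbabbabbaabaaabbbaaababbaaba')
  11 → (28, 'ababbaaba')
  12 → (2, 'ababbaabbabbabbaabaaabbbaaababbaaba')
  13 → (30, 'abbaaba')
  14 → (14, 'abbaabaaabbbaaababbaaba')
  15 → (4, 'abbaabbabbabbaabaaabbbaaababbaaba')
  16 → (11, 'abbabbaabaaabbbaaababbaaba')
  17 → (8, 'abbabbabbaabaaabbbaaababbaaba')
  18 → (22, 'abbbaaababbaaba')
  19 → (35, 'ba')
  20 → (25, 'baaababbaaba')
  21 → (19, 'baaabbbaaababbaaba')
  22 → (32, 'baaba')
  23 → (16, 'baabaaabbbaaababbaaba')
  24 → (6, 'baabbabbabbaabaaabbbaaababbaaba')
  25 → (1, 'bababbaabbabbabbaabaaabbbaaababbaaba')
  26 → (29, 'babbaaba')
  27 → (13, 'babbaabaaabbbaaababbaaba')
  28 → (3, 'babbaabbabbabbaabaaabbbaaababbaaba')
  29 → (10, 'babbabbaabaaabbbaaababbaaba')
  30 → (24, 'bbaaababbaaba')
  31 → (31, 'bbaaba')
  32 → (15, 'bbaabaaabbbaaababbaaba')
  33 → (5, 'bbaabbabbabbaabaaabbbaaababbaaba')
  34 → (12, 'bbabbaabaaabbbaaababbaaba')
  35 → (9, 'bbabbabbaabaaabbbaaababbaaba')
  36 → (23, 'bbbaaababbaaba')

[36, 26, 20, 33, 17, 27, 7, 21, 34, 18, 0, 28, 2, 30, 14, 4, 11, 8, 22, 35, 25, 19, 32, 16, 6, 1, 29, 13, 3, 10, 24, 31, 15, 5, 12, 9, 23]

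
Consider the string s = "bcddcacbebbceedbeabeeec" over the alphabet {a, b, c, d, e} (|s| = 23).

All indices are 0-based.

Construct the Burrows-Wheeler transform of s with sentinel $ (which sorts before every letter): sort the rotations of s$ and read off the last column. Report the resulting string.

rank  rotation                  last
    0  $bcddcacbebbceedbeabeeec  c
    1  abeeec$bcddcacbebbceedbe  e
    2  acbebbceedbeabeeec$bcddc  c
    3  bbceedbeabeeec$bcddcacbe  e
    4  bcddcacbebbceedbeabeeec$  $
    5  bceedbeabeeec$bcddcacbeb  b
    6  beabeeec$bcddcacbebbceed  d
    7  bebbceedbeabeeec$bcddcac  c
    8  beeec$bcddcacbebbceedbea  a
    9  c$bcddcacbebbceedbeabeee  e
   10  cacbebbceedbeabeeec$bcdd  d
   11  cbebbceedbeabeeec$bcddca  a
   12  cddcacbebbceedbeabeeec$b  b
   13  ceedbeabeeec$bcddcacbebb  b
   14  dbeabeeec$bcddcacbebbcee  e
   15  dcacbebbceedbeabeeec$bcd  d
   16  ddcacbebbceedbeabeeec$bc  c
   17  eabeeec$bcddcacbebbceedb  b
   18  ebbceedbeabeeec$bcddcacb  b
   19  ec$bcddcacbebbceedbeabee  e
   20  edbeabeeec$bcddcacbebbce  e
   21  eec$bcddcacbebbceedbeabe  e
   22  eedbeabeeec$bcddcacbebbc  c
   23  eeec$bcddcacbebbceedbeab  b

cece$bdcaedabbedcbbeeecb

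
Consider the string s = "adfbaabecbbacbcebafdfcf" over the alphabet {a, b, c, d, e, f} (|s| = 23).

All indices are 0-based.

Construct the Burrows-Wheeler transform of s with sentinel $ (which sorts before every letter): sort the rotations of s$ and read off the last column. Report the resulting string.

rank  rotation                  last
    0  $adfbaabecbbacbcebafdfcf  f
    1  aabecbbacbcebafdfcf$adfb  b
    2  abecbbacbcebafdfcf$adfba  a
    3  acbcebafdfcf$adfbaabecbb  b
    4  adfbaabecbbacbcebafdfcf$  $
    5  afdfcf$adfbaabecbbacbceb  b
    6  baabecbbacbcebafdfcf$adf  f
    7  bacbcebafdfcf$adfbaabecb  b
    8  bafdfcf$adfbaabecbbacbce  e
    9  bbacbcebafdfcf$adfbaabec  c
   10  bcebafdfcf$adfbaabecbbac  c
   11  becbbacbcebafdfcf$adfbaa  a
   12  cbbacbcebafdfcf$adfbaabe  e
   13  cbcebafdfcf$adfbaabecbba  a
   14  cebafdfcf$adfbaabecbbacb  b
   15  cf$adfbaabecbbacbcebafdf  f
   16  dfbaabecbbacbcebafdfcf$a  a
   17  dfcf$adfbaabecbbacbcebaf  f
   18  ebafdfcf$adfbaabecbbacbc  c
   19  ecbbacbcebafdfcf$adfbaab  b
   20  f$adfbaabecbbacbcebafdfc  c
   21  fbaabecbbacbcebafdfcf$ad  d
   22  fcf$adfbaabecbbacbcebafd  d
   23  fdfcf$adfbaabecbbacbceba  a

fbab$bfbeccaeabfafcbcdda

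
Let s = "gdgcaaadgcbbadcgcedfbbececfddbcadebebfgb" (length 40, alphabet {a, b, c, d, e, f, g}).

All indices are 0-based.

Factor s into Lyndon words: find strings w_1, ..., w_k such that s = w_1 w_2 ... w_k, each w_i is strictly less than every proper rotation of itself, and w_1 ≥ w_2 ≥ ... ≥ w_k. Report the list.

emit factor 1: 'g' (i=0, period=1)
emit factor 2: 'dg' (i=1, period=2)
emit factor 3: 'c' (i=3, period=1)
emit factor 4: 'aaadgcbbadcgcedfbbececfddbcadebebfgb' (i=4, period=36)

["g", "dg", "c", "aaadgcbbadcgcedfbbececfddbcadebebfgb"]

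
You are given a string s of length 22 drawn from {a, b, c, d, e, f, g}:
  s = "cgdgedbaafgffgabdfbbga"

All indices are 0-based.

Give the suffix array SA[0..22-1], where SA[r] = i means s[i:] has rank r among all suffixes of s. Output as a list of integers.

[21, 7, 14, 8, 6, 18, 15, 19, 0, 5, 16, 2, 4, 17, 11, 12, 9, 20, 13, 1, 3, 10]

sorted suffixes:
  #0 SA[0]=21  'a'
  #1 SA[1]=7  'aafgffgabdfbbga'
  #2 SA[2]=14  'abdfbbga'
  #3 SA[3]=8  'afgffgabdfbbga'
  #4 SA[4]=6  'baafgffgabdfbbga'
  #5 SA[5]=18  'bbga'
  #6 SA[6]=15  'bdfbbga'
  #7 SA[7]=19  'bga'
  #8 SA[8]=0  'cgdgedbaafgffgabdfbbga'
  #9 SA[9]=5  'dbaafgffgabdfbbga'
  #10 SA[10]=16  'dfbbga'
  #11 SA[11]=2  'dgedbaafgffgabdfbbga'
  #12 SA[12]=4  'edbaafgffgabdfbbga'
  #13 SA[13]=17  'fbbga'
  #14 SA[14]=11  'ffgabdfbbga'
  #15 SA[15]=12  'fgabdfbbga'
  #16 SA[16]=9  'fgffgabdfbbga'
  #17 SA[17]=20  'ga'
  #18 SA[18]=13  'gabdfbbga'
  #19 SA[19]=1  'gdgedbaafgffgabdfbbga'
  #20 SA[20]=3  'gedbaafgffgabdfbbga'
  #21 SA[21]=10  'gffgabdfbbga'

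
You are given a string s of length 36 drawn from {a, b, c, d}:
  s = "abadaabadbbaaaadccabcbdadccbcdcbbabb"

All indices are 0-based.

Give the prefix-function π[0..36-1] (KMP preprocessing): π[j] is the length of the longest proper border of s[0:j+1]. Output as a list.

π[0] = 0
j=1 s[j]='b': π[1]=0 (border '')
j=2 s[j]='a': π[2]=1 (border 'a')
j=3 s[j]='d': k: 1→0; π[3]=0 (border '')
j=4 s[j]='a': π[4]=1 (border 'a')
j=5 s[j]='a': k: 1→0; π[5]=1 (border 'a')
j=6 s[j]='b': π[6]=2 (border 'ab')
j=7 s[j]='a': π[7]=3 (border 'aba')
j=8 s[j]='d': π[8]=4 (border 'abad')
j=9 s[j]='b': k: 4→0; π[9]=0 (border '')
j=10 s[j]='b': π[10]=0 (border '')
j=11 s[j]='a': π[11]=1 (border 'a')
j=12 s[j]='a': k: 1→0; π[12]=1 (border 'a')
j=13 s[j]='a': k: 1→0; π[13]=1 (border 'a')
j=14 s[j]='a': k: 1→0; π[14]=1 (border 'a')
j=15 s[j]='d': k: 1→0; π[15]=0 (border '')
j=16 s[j]='c': π[16]=0 (border '')
j=17 s[j]='c': π[17]=0 (border '')
j=18 s[j]='a': π[18]=1 (border 'a')
j=19 s[j]='b': π[19]=2 (border 'ab')
j=20 s[j]='c': k: 2→0; π[20]=0 (border '')
j=21 s[j]='b': π[21]=0 (border '')
j=22 s[j]='d': π[22]=0 (border '')
j=23 s[j]='a': π[23]=1 (border 'a')
j=24 s[j]='d': k: 1→0; π[24]=0 (border '')
j=25 s[j]='c': π[25]=0 (border '')
j=26 s[j]='c': π[26]=0 (border '')
j=27 s[j]='b': π[27]=0 (border '')
j=28 s[j]='c': π[28]=0 (border '')
j=29 s[j]='d': π[29]=0 (border '')
j=30 s[j]='c': π[30]=0 (border '')
j=31 s[j]='b': π[31]=0 (border '')
j=32 s[j]='b': π[32]=0 (border '')
j=33 s[j]='a': π[33]=1 (border 'a')
j=34 s[j]='b': π[34]=2 (border 'ab')
j=35 s[j]='b': k: 2→0; π[35]=0 (border '')

[0, 0, 1, 0, 1, 1, 2, 3, 4, 0, 0, 1, 1, 1, 1, 0, 0, 0, 1, 2, 0, 0, 0, 1, 0, 0, 0, 0, 0, 0, 0, 0, 0, 1, 2, 0]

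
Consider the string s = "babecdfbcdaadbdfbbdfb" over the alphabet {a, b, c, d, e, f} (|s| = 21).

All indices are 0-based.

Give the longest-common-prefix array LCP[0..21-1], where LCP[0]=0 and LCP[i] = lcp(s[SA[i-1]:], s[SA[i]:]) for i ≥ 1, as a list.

sorted suffixes:
  #0 SA[0]=10  'aadbdfbbdfb'
  #1 SA[1]=1  'abecdfbcdaadbdfbbdfb'
  #2 SA[2]=11  'adbdfbbdfb'
  #3 SA[3]=20  'b'
  #4 SA[4]=0  'babecdfbcdaadbdfbbdfb'
  #5 SA[5]=16  'bbdfb'
  #6 SA[6]=7  'bcdaadbdfbbdfb'
  #7 SA[7]=17  'bdfb'
  #8 SA[8]=13  'bdfbbdfb'
  #9 SA[9]=2  'becdfbcdaadbdfbbdfb'
  #10 SA[10]=8  'cdaadbdfbbdfb'
  #11 SA[11]=4  'cdfbcdaadbdfbbdfb'
  #12 SA[12]=9  'daadbdfbbdfb'
  #13 SA[13]=12  'dbdfbbdfb'
  #14 SA[14]=18  'dfb'
  #15 SA[15]=14  'dfbbdfb'
  #16 SA[16]=5  'dfbcdaadbdfbbdfb'
  #17 SA[17]=3  'ecdfbcdaadbdfbbdfb'
  #18 SA[18]=19  'fb'
  #19 SA[19]=15  'fbbdfb'
  #20 SA[20]=6  'fbcdaadbdfbbdfb'

SA = [10, 1, 11, 20, 0, 16, 7, 17, 13, 2, 8, 4, 9, 12, 18, 14, 5, 3, 19, 15, 6]
i: (SA[i-1],SA[i]) lcp shared
  1: (10,1) 1 'a'
  2: (1,11) 1 'a'
  3: (11,20) 0 ''
  4: (20,0) 1 'b'
  5: (0,16) 1 'b'
  6: (16,7) 1 'b'
  7: (7,17) 1 'b'
  8: (17,13) 4 'bdfb'
  9: (13,2) 1 'b'
  10: (2,8) 0 ''
  11: (8,4) 2 'cd'
  12: (4,9) 0 ''
  13: (9,12) 1 'd'
  14: (12,18) 1 'd'
  15: (18,14) 3 'dfb'
  16: (14,5) 3 'dfb'
  17: (5,3) 0 ''
  18: (3,19) 0 ''
  19: (19,15) 2 'fb'
  20: (15,6) 2 'fb'

[0, 1, 1, 0, 1, 1, 1, 1, 4, 1, 0, 2, 0, 1, 1, 3, 3, 0, 0, 2, 2]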